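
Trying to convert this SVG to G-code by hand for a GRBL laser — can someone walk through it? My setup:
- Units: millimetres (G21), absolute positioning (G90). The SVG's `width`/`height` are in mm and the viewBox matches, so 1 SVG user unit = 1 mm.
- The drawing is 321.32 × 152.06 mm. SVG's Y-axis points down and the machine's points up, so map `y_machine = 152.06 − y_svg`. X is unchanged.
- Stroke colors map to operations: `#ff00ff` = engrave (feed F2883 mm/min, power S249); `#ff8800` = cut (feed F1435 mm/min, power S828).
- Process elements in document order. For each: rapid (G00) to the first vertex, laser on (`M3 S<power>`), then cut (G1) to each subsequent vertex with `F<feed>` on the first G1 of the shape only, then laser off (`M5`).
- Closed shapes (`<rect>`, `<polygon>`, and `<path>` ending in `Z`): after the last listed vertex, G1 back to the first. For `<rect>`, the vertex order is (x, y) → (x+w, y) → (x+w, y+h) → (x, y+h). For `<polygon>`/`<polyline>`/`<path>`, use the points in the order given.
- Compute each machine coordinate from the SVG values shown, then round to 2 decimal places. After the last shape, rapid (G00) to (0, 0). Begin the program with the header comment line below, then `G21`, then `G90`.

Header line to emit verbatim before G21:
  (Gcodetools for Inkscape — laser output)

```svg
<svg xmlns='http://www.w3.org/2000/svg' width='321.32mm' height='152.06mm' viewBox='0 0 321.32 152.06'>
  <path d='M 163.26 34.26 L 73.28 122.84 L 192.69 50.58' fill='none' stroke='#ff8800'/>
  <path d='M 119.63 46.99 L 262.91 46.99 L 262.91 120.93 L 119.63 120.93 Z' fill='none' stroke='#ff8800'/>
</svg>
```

(Gcodetools for Inkscape — laser output)
G21
G90
G00 X163.26 Y117.80
M3 S828
G1 X73.28 Y29.22 F1435
G1 X192.69 Y101.48
M5
G00 X119.63 Y105.07
M3 S828
G1 X262.91 Y105.07 F1435
G1 X262.91 Y31.13
G1 X119.63 Y31.13
G1 X119.63 Y105.07
M5
G00 X0.00 Y0.00

Since the viewBox matches the mm dimensions, user units are millimetres directly. The only transform is the Y-flip y_m = 152.06 − y_svg.

Shape 1 is a open polyline drawn with `<path>`. Its stroke #ff8800 means cut at S828, F1435. After flipping Y the toolpath is (163.26,117.80) → (73.28,29.22) → (192.69,101.48).

Shape 2 is a rectangle drawn with `<path>`. Its stroke #ff8800 means cut at S828, F1435. After flipping Y the toolpath is (119.63,105.07) → (262.91,105.07) → (262.91,31.13) → (119.63,31.13) → (119.63,105.07), returning to the start.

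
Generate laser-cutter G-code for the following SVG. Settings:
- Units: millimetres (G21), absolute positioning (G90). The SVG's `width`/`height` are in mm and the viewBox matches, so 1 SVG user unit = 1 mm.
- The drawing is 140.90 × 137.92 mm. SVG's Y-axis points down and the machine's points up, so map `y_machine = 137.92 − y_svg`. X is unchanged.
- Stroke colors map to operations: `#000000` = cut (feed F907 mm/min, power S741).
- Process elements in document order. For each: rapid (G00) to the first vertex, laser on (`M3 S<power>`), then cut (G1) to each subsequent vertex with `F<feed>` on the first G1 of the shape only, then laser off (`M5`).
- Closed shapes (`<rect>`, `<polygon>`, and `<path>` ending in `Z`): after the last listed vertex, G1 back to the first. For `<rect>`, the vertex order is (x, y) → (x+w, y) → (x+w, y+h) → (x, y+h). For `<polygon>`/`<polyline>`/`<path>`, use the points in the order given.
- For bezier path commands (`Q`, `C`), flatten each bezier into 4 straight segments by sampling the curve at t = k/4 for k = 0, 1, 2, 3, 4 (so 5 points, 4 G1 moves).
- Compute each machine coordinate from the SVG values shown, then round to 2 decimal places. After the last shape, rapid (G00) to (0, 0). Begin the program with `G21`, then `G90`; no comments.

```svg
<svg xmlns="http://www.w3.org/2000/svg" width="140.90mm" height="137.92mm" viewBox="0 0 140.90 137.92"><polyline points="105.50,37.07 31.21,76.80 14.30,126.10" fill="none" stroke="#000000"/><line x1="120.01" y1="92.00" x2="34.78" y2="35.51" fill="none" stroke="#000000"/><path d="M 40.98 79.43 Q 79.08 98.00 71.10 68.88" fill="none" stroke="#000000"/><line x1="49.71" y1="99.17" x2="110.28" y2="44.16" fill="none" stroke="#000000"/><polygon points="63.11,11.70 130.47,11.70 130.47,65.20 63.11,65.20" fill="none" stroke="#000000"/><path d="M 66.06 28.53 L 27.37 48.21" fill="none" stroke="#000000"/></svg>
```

Since the viewBox matches the mm dimensions, user units are millimetres directly. The only transform is the Y-flip y_m = 137.92 − y_svg.

Shape 1 is a open polyline drawn with `<polyline>`. Its stroke #000000 means cut at S741, F907. After flipping Y the toolpath is (105.50,100.85) → (31.21,61.12) → (14.30,11.82).

Shape 2 is a line segment drawn with `<line>`. Its stroke #000000 means cut at S741, F907. After flipping Y the toolpath is (120.01,45.92) → (34.78,102.41).

Shape 3 is a quadratic bezier drawn with `<path>`. Its stroke #000000 means cut at S741, F907. After flipping Y the toolpath is (40.98,58.49) → (57.15,52.19) → (67.56,51.84) → (72.21,57.46) → (71.10,69.04).

Shape 4 is a line segment drawn with `<line>`. Its stroke #000000 means cut at S741, F907. After flipping Y the toolpath is (49.71,38.75) → (110.28,93.76).

Shape 5 is a rectangle drawn with `<polygon>`. Its stroke #000000 means cut at S741, F907. After flipping Y the toolpath is (63.11,126.22) → (130.47,126.22) → (130.47,72.72) → (63.11,72.72) → (63.11,126.22), returning to the start.

Shape 6 is a line segment drawn with `<path>`. Its stroke #000000 means cut at S741, F907. After flipping Y the toolpath is (66.06,109.39) → (27.37,89.71).

G21
G90
G00 X105.50 Y100.85
M3 S741
G1 X31.21 Y61.12 F907
G1 X14.30 Y11.82
M5
G00 X120.01 Y45.92
M3 S741
G1 X34.78 Y102.41 F907
M5
G00 X40.98 Y58.49
M3 S741
G1 X57.15 Y52.19 F907
G1 X67.56 Y51.84
G1 X72.21 Y57.46
G1 X71.10 Y69.04
M5
G00 X49.71 Y38.75
M3 S741
G1 X110.28 Y93.76 F907
M5
G00 X63.11 Y126.22
M3 S741
G1 X130.47 Y126.22 F907
G1 X130.47 Y72.72
G1 X63.11 Y72.72
G1 X63.11 Y126.22
M5
G00 X66.06 Y109.39
M3 S741
G1 X27.37 Y89.71 F907
M5
G00 X0.00 Y0.00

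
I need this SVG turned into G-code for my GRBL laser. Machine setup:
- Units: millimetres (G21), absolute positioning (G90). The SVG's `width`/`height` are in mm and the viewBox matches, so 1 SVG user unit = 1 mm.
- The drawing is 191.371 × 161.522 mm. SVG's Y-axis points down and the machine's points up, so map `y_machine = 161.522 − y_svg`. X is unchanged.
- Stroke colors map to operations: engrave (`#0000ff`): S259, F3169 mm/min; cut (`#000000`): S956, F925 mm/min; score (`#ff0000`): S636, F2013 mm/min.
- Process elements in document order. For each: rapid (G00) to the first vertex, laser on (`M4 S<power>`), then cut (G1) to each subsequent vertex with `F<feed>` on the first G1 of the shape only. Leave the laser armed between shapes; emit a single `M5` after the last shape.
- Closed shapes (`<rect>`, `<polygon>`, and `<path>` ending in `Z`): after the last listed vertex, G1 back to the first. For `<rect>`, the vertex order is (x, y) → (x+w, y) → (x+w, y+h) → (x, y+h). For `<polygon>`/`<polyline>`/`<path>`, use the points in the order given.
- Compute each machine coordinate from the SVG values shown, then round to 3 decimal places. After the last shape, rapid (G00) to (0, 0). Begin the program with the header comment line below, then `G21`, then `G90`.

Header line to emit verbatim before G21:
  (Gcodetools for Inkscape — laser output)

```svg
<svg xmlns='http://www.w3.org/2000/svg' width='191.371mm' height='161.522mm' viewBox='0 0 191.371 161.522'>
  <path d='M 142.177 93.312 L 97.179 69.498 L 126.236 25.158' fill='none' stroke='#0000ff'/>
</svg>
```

Since the viewBox matches the mm dimensions, user units are millimetres directly. The only transform is the Y-flip y_m = 161.522 − y_svg.

Shape 1 is a open polyline drawn with `<path>`. Its stroke #0000ff means engrave at S259, F3169. After flipping Y the toolpath is (142.177,68.210) → (97.179,92.024) → (126.236,136.364).

(Gcodetools for Inkscape — laser output)
G21
G90
G00 X142.177 Y68.210
M4 S259
G1 X97.179 Y92.024 F3169
G1 X126.236 Y136.364
M5
G00 X0.000 Y0.000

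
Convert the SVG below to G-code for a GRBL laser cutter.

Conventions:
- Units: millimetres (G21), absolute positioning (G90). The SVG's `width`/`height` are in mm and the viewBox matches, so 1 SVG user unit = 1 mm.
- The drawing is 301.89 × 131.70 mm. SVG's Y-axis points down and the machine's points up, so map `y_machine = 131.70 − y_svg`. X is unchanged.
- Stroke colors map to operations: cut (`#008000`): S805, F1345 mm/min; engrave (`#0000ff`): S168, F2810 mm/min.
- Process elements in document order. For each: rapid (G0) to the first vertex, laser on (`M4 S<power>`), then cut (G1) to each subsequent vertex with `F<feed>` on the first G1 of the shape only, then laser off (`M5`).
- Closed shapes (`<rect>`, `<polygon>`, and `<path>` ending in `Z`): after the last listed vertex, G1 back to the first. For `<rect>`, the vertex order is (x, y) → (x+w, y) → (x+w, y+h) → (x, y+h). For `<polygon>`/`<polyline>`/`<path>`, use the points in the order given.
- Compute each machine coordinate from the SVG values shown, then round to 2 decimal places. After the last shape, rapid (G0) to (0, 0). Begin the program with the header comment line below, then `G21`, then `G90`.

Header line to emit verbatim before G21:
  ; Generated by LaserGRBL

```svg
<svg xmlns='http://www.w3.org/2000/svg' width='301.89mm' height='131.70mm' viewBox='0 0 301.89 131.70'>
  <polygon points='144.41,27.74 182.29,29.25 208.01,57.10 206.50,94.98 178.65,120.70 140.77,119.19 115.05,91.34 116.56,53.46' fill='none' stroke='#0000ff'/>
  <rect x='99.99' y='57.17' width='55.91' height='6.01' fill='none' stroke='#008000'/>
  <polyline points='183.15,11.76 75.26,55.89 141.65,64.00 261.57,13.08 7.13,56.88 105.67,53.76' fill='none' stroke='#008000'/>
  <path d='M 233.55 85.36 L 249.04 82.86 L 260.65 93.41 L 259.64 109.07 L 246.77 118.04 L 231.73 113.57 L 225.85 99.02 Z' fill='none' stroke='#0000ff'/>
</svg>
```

viewBox `0 0 301.89 131.70` with mm width/height → 1 unit = 1 mm. Flip: y_m = 131.70 − y_svg.

**Shape 1** — `<polygon>` regular polygon, stroke `#0000ff` → engrave (S168, F2810). Machine vertices: (144.41,103.96) → (182.29,102.45) → (208.01,74.60) → (206.50,36.72) → (178.65,11.00) → (140.77,12.51) → (115.05,40.36) → (116.56,78.24) → (144.41,103.96). Closed: final G1 returns to the first vertex.

**Shape 2** — `<rect>` rectangle, stroke `#008000` → cut (S805, F1345). Machine vertices: (99.99,74.53) → (155.90,74.53) → (155.90,68.52) → (99.99,68.52) → (99.99,74.53). Closed: final G1 returns to the first vertex.

**Shape 3** — `<polyline>` open polyline, stroke `#008000` → cut (S805, F1345). Machine vertices: (183.15,119.94) → (75.26,75.81) → (141.65,67.70) → (261.57,118.62) → (7.13,74.82) → (105.67,77.94). Open path.

**Shape 4** — `<path>` regular polygon, stroke `#0000ff` → engrave (S168, F2810). Machine vertices: (233.55,46.34) → (249.04,48.84) → (260.65,38.29) → (259.64,22.63) → (246.77,13.66) → (231.73,18.13) → (225.85,32.68) → (233.55,46.34). Closed: final G1 returns to the first vertex.

; Generated by LaserGRBL
G21
G90
G0 X144.41 Y103.96
M4 S168
G1 X182.29 Y102.45 F2810
G1 X208.01 Y74.60
G1 X206.50 Y36.72
G1 X178.65 Y11.00
G1 X140.77 Y12.51
G1 X115.05 Y40.36
G1 X116.56 Y78.24
G1 X144.41 Y103.96
M5
G0 X99.99 Y74.53
M4 S805
G1 X155.90 Y74.53 F1345
G1 X155.90 Y68.52
G1 X99.99 Y68.52
G1 X99.99 Y74.53
M5
G0 X183.15 Y119.94
M4 S805
G1 X75.26 Y75.81 F1345
G1 X141.65 Y67.70
G1 X261.57 Y118.62
G1 X7.13 Y74.82
G1 X105.67 Y77.94
M5
G0 X233.55 Y46.34
M4 S168
G1 X249.04 Y48.84 F2810
G1 X260.65 Y38.29
G1 X259.64 Y22.63
G1 X246.77 Y13.66
G1 X231.73 Y18.13
G1 X225.85 Y32.68
G1 X233.55 Y46.34
M5
G0 X0.00 Y0.00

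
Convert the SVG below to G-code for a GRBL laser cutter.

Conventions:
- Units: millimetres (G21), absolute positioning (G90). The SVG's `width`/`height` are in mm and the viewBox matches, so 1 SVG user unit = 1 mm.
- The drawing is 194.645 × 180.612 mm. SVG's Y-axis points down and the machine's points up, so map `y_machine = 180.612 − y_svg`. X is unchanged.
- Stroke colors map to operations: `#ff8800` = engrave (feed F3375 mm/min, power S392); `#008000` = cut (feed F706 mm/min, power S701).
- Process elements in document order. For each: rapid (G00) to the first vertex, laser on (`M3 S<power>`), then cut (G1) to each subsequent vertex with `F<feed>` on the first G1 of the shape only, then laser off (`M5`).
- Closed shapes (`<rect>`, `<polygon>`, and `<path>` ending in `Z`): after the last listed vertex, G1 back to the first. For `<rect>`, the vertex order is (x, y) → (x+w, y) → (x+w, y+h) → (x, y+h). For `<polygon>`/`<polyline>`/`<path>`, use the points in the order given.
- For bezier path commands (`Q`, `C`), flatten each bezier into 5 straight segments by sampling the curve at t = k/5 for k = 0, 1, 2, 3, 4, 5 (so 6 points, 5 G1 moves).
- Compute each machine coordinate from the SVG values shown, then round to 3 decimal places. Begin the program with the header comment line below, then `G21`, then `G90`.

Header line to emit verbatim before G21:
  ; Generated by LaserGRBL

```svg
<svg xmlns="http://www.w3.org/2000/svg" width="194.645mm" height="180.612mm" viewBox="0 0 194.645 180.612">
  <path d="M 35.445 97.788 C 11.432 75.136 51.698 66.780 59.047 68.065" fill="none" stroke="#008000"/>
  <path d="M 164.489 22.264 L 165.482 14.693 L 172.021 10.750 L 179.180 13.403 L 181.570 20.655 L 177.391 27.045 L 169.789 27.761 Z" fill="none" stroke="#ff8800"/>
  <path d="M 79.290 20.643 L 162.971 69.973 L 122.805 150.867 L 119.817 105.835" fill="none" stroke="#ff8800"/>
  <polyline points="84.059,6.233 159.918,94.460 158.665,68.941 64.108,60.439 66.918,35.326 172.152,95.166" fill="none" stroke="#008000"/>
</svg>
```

1 u = 1 mm; y_m = 180.612 − y.

[1] `<path>` cubic bezier, #008000→cut S701 F706: (35.445,82.824) → (27.973,94.737) → (31.263,103.442) → (40.649,109.163) → (51.465,112.124) → (59.047,112.547)

[2] `<path>` regular polygon, #ff8800→engrave S392 F3375: (164.489,158.348) → (165.482,165.919) → (172.021,169.862) → (179.180,167.209) → (181.570,159.957) → (177.391,153.567) → (169.789,152.851) → (164.489,158.348) (closed)

[3] `<path>` open polyline, #ff8800→engrave S392 F3375: (79.290,159.969) → (162.971,110.639) → (122.805,29.745) → (119.817,74.777)

[4] `<polyline>` open polyline, #008000→cut S701 F706: (84.059,174.379) → (159.918,86.152) → (158.665,111.671) → (64.108,120.173) → (66.918,145.286) → (172.152,85.446)

; Generated by LaserGRBL
G21
G90
G00 X35.445 Y82.824
M3 S701
G1 X27.973 Y94.737 F706
G1 X31.263 Y103.442
G1 X40.649 Y109.163
G1 X51.465 Y112.124
G1 X59.047 Y112.547
M5
G00 X164.489 Y158.348
M3 S392
G1 X165.482 Y165.919 F3375
G1 X172.021 Y169.862
G1 X179.180 Y167.209
G1 X181.570 Y159.957
G1 X177.391 Y153.567
G1 X169.789 Y152.851
G1 X164.489 Y158.348
M5
G00 X79.290 Y159.969
M3 S392
G1 X162.971 Y110.639 F3375
G1 X122.805 Y29.745
G1 X119.817 Y74.777
M5
G00 X84.059 Y174.379
M3 S701
G1 X159.918 Y86.152 F706
G1 X158.665 Y111.671
G1 X64.108 Y120.173
G1 X66.918 Y145.286
G1 X172.152 Y85.446
M5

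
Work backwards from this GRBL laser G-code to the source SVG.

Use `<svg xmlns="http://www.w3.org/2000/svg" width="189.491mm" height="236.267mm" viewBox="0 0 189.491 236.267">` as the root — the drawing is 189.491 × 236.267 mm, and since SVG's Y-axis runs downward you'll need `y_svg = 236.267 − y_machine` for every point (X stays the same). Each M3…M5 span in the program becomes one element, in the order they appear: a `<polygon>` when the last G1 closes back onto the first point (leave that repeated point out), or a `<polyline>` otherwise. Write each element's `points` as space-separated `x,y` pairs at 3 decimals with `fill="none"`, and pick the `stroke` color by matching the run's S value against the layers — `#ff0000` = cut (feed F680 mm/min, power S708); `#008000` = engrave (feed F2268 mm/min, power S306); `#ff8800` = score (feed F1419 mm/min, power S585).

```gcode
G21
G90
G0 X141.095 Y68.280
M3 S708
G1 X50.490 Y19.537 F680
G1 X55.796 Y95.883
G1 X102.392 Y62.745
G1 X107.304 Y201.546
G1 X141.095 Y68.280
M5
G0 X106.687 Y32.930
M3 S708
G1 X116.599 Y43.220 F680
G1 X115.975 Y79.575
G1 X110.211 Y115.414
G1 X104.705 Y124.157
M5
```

<svg xmlns="http://www.w3.org/2000/svg" width="189.491mm" height="236.267mm" viewBox="0 0 189.491 236.267">
  <polygon points="141.095,167.987 50.490,216.730 55.796,140.384 102.392,173.522 107.304,34.721" fill="none" stroke="#ff0000"/>
  <polyline points="106.687,203.337 116.599,193.047 115.975,156.692 110.211,120.853 104.705,112.110" fill="none" stroke="#ff0000"/>
</svg>

Machine Y-up, SVG Y-down with viewBox height 236.267, so y_svg = 236.267 − y_machine; X carries over. Every run uses S708, so all elements get stroke `#ff0000` (cut).

Run 1: The run returns to its start, so emit a `<polygon>` with points (Y-flipped): 141.095,167.987 50.490,216.730 55.796,140.384 102.392,173.522 107.304,34.721.

Run 2: The run is open, so emit a `<polyline>` with points (Y-flipped): 106.687,203.337 116.599,193.047 115.975,156.692 110.211,120.853 104.705,112.110.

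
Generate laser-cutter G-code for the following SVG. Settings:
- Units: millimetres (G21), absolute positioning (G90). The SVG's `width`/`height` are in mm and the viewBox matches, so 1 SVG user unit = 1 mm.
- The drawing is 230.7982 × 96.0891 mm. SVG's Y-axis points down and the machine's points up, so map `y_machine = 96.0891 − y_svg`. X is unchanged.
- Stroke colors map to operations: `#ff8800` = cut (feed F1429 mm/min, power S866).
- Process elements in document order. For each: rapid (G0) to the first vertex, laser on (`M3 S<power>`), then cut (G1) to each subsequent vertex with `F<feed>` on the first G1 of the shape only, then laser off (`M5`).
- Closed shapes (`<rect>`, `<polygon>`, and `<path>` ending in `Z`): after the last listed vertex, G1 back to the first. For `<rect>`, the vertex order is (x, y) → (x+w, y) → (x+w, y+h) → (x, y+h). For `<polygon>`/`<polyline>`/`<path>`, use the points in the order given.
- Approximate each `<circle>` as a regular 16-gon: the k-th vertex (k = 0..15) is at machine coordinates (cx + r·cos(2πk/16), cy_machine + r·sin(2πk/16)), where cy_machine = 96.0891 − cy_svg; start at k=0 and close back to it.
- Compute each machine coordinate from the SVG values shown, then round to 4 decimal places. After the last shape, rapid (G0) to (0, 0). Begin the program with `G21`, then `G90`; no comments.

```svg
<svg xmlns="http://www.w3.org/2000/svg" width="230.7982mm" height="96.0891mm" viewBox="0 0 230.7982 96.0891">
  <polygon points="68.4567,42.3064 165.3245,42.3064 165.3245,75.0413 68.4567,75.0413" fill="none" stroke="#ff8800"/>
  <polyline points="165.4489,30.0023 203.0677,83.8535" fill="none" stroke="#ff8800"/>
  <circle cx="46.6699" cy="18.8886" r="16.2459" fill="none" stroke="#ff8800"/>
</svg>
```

G21
G90
G0 X68.4567 Y53.7827
M3 S866
G1 X165.3245 Y53.7827 F1429
G1 X165.3245 Y21.0478
G1 X68.4567 Y21.0478
G1 X68.4567 Y53.7827
M5
G0 X165.4489 Y66.0868
M3 S866
G1 X203.0677 Y12.2356 F1429
M5
G0 X62.9158 Y77.2005
M3 S866
G1 X61.6792 Y83.4175 F1429
G1 X58.1575 Y88.6881
G1 X52.8869 Y92.2098
G1 X46.6699 Y93.4464
G1 X40.4529 Y92.2098
G1 X35.1823 Y88.6881
G1 X31.6606 Y83.4175
G1 X30.4240 Y77.2005
G1 X31.6606 Y70.9835
G1 X35.1823 Y65.7129
G1 X40.4529 Y62.1912
G1 X46.6699 Y60.9546
G1 X52.8869 Y62.1912
G1 X58.1575 Y65.7129
G1 X61.6792 Y70.9835
G1 X62.9158 Y77.2005
M5
G0 X0.0000 Y0.0000

1 u = 1 mm; y_m = 96.0891 − y.

[1] `<polygon>` rectangle, #ff8800→cut S866 F1429: (68.4567,53.7827) → (165.3245,53.7827) → (165.3245,21.0478) → (68.4567,21.0478) → (68.4567,53.7827) (closed)

[2] `<polyline>` line segment, #ff8800→cut S866 F1429: (165.4489,66.0868) → (203.0677,12.2356)

[3] `<circle>` circle, #ff8800→cut S866 F1429: (62.9158,77.2005) → (61.6792,83.4175) → (58.1575,88.6881) → (52.8869,92.2098) → (46.6699,93.4464) → (40.4529,92.2098) → (35.1823,88.6881) → (31.6606,83.4175) → (30.4240,77.2005) → (31.6606,70.9835) → (35.1823,65.7129) → (40.4529,62.1912) → (46.6699,60.9546) → (52.8869,62.1912) → (58.1575,65.7129) → (61.6792,70.9835) → (62.9158,77.2005) (closed)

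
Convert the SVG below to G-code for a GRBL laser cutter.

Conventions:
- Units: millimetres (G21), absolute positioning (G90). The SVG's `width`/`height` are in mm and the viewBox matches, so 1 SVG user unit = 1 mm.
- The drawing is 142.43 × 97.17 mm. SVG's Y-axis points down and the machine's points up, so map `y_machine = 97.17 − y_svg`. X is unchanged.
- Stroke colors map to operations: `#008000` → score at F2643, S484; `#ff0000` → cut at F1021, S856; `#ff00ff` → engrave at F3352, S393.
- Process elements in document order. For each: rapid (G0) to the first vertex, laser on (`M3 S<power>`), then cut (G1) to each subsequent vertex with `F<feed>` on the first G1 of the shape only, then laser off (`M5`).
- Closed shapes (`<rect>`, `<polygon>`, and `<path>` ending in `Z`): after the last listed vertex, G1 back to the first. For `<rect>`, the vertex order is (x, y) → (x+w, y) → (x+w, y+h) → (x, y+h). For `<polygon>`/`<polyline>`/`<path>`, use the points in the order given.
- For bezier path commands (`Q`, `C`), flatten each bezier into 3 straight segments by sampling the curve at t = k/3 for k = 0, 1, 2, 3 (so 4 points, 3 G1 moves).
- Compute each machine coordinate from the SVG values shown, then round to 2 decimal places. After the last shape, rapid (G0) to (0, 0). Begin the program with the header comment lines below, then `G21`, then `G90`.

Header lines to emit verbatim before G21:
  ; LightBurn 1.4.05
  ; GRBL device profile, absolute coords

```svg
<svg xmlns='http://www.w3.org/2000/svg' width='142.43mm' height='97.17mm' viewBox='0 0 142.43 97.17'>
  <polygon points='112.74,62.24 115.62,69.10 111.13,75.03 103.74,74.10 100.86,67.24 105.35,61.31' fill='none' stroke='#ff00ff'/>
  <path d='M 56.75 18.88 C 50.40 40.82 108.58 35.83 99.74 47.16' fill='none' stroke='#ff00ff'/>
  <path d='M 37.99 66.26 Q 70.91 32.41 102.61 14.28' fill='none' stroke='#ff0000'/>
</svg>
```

; LightBurn 1.4.05
; GRBL device profile, absolute coords
G21
G90
G0 X112.74 Y34.93
M3 S393
G1 X115.62 Y28.07 F3352
G1 X111.13 Y22.14
G1 X103.74 Y23.07
G1 X100.86 Y29.93
G1 X105.35 Y35.86
G1 X112.74 Y34.93
M5
G0 X56.75 Y78.29
M3 S393
G1 X67.04 Y63.72 F3352
G1 X91.11 Y57.50
G1 X99.74 Y50.01
M5
G0 X37.99 Y30.91
M3 S856
G1 X59.80 Y51.73 F1021
G1 X81.34 Y69.06
G1 X102.61 Y82.89
M5
G0 X0.00 Y0.00

viewBox `0 0 142.43 97.17` with mm width/height → 1 unit = 1 mm. Flip: y_m = 97.17 − y_svg.

**Shape 1** — `<polygon>` regular polygon, stroke `#ff00ff` → engrave (S393, F3352). Machine vertices: (112.74,34.93) → (115.62,28.07) → (111.13,22.14) → (103.74,23.07) → (100.86,29.93) → (105.35,35.86) → (112.74,34.93). Closed: final G1 returns to the first vertex.

**Shape 2** — `<path>` cubic bezier, stroke `#ff00ff` → engrave (S393, F3352). Control points (SVG): P0=(56.75,18.88), P1=(50.40,40.82), P2=(108.58,35.83), P3=(99.74,47.16); sampled at t=k/3. Machine vertices: (56.75,78.29) → (67.04,63.72) → (91.11,57.50) → (99.74,50.01). Open path.

**Shape 3** — `<path>` quadratic bezier, stroke `#ff0000` → cut (S856, F1021). Control points (SVG): P0=(37.99,66.26), P1=(70.91,32.41), P2=(102.61,14.28); sampled at t=k/3. Machine vertices: (37.99,30.91) → (59.80,51.73) → (81.34,69.06) → (102.61,82.89). Open path.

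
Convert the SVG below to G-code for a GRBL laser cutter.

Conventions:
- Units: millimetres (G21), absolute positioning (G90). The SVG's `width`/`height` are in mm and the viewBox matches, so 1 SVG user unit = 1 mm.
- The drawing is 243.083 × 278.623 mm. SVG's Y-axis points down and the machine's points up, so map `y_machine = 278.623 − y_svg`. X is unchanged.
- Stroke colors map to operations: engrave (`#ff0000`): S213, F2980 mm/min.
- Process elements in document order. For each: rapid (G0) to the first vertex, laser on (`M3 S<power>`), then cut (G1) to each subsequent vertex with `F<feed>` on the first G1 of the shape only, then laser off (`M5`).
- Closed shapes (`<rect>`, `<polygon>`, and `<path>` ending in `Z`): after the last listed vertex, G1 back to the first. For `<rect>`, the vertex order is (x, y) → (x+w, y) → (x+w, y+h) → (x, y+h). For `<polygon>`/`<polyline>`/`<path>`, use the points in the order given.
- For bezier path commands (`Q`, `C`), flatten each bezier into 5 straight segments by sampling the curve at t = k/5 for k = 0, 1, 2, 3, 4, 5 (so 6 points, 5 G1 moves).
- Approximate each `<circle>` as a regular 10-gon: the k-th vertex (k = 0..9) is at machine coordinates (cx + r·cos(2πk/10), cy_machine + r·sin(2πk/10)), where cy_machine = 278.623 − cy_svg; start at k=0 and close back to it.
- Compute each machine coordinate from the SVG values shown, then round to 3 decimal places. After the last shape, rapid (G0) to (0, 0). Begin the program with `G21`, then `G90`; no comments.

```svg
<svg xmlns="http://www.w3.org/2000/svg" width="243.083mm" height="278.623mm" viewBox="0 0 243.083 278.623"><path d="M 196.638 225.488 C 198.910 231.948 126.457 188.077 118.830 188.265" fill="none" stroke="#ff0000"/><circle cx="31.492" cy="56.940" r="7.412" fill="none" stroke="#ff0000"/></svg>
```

G21
G90
G0 X196.638 Y53.135
M3 S213
G1 X190.151 Y54.544 F2980
G1 X172.428 Y63.501
G1 X150.168 Y75.476
G1 X130.069 Y85.939
G1 X118.830 Y90.358
M5
G0 X38.904 Y221.683
M3 S213
G1 X37.488 Y226.040 F2980
G1 X33.782 Y228.732
G1 X29.202 Y228.732
G1 X25.496 Y226.040
G1 X24.080 Y221.683
G1 X25.496 Y217.326
G1 X29.202 Y214.634
G1 X33.782 Y214.634
G1 X37.488 Y217.326
G1 X38.904 Y221.683
M5
G0 X0.000 Y0.000

viewBox `0 0 243.083 278.623` with mm width/height → 1 unit = 1 mm. Flip: y_m = 278.623 − y_svg.

**Shape 1** — `<path>` cubic bezier, stroke `#ff0000` → engrave (S213, F2980). Control points (SVG): P0=(196.638,225.488), P1=(198.910,231.948), P2=(126.457,188.077), P3=(118.830,188.265); sampled at t=k/5. Machine vertices: (196.638,53.135) → (190.151,54.544) → (172.428,63.501) → (150.168,75.476) → (130.069,85.939) → (118.830,90.358). Open path.

**Shape 2** — `<circle>` circle, stroke `#ff0000` → engrave (S213, F2980). Machine vertices: (38.904,221.683) → (37.488,226.040) → (33.782,228.732) → (29.202,228.732) → (25.496,226.040) → (24.080,221.683) → (25.496,217.326) → (29.202,214.634) → (33.782,214.634) → (37.488,217.326) → (38.904,221.683). Closed: final G1 returns to the first vertex.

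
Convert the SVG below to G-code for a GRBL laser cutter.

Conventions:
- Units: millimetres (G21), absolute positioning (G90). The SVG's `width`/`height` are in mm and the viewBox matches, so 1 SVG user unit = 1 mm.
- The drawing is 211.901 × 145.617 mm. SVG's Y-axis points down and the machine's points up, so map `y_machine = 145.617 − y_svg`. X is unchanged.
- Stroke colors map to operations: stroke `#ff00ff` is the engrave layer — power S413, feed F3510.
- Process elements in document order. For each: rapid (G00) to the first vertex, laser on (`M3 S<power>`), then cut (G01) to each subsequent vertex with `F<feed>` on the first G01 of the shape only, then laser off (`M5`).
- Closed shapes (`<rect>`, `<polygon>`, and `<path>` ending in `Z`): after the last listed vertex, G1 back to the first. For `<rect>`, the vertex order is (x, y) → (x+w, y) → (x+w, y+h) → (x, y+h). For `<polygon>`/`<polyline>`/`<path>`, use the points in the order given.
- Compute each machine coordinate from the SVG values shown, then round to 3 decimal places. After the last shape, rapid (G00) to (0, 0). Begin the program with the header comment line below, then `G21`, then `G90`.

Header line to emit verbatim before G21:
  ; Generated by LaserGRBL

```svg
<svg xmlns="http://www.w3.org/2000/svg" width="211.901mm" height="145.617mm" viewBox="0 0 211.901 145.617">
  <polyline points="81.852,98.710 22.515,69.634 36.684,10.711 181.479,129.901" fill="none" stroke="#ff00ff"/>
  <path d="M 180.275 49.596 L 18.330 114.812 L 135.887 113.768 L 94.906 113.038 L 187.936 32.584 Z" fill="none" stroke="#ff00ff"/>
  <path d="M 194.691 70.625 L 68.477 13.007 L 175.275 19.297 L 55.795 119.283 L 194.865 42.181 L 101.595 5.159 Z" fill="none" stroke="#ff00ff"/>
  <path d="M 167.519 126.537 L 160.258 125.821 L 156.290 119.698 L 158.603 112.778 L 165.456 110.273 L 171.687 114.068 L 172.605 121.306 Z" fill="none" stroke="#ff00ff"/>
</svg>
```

; Generated by LaserGRBL
G21
G90
G00 X81.852 Y46.907
M3 S413
G01 X22.515 Y75.983 F3510
G01 X36.684 Y134.906
G01 X181.479 Y15.716
M5
G00 X180.275 Y96.021
M3 S413
G01 X18.330 Y30.805 F3510
G01 X135.887 Y31.849
G01 X94.906 Y32.579
G01 X187.936 Y113.033
G01 X180.275 Y96.021
M5
G00 X194.691 Y74.992
M3 S413
G01 X68.477 Y132.610 F3510
G01 X175.275 Y126.320
G01 X55.795 Y26.334
G01 X194.865 Y103.436
G01 X101.595 Y140.458
G01 X194.691 Y74.992
M5
G00 X167.519 Y19.080
M3 S413
G01 X160.258 Y19.796 F3510
G01 X156.290 Y25.919
G01 X158.603 Y32.839
G01 X165.456 Y35.344
G01 X171.687 Y31.549
G01 X172.605 Y24.311
G01 X167.519 Y19.080
M5
G00 X0.000 Y0.000

1 u = 1 mm; y_m = 145.617 − y.

[1] `<polyline>` open polyline, #ff00ff→engrave S413 F3510: (81.852,46.907) → (22.515,75.983) → (36.684,134.906) → (181.479,15.716)

[2] `<path>` closed polygon, #ff00ff→engrave S413 F3510: (180.275,96.021) → (18.330,30.805) → (135.887,31.849) → (94.906,32.579) → (187.936,113.033) → (180.275,96.021) (closed)

[3] `<path>` closed polygon, #ff00ff→engrave S413 F3510: (194.691,74.992) → (68.477,132.610) → (175.275,126.320) → (55.795,26.334) → (194.865,103.436) → (101.595,140.458) → (194.691,74.992) (closed)

[4] `<path>` regular polygon, #ff00ff→engrave S413 F3510: (167.519,19.080) → (160.258,19.796) → (156.290,25.919) → (158.603,32.839) → (165.456,35.344) → (171.687,31.549) → (172.605,24.311) → (167.519,19.080) (closed)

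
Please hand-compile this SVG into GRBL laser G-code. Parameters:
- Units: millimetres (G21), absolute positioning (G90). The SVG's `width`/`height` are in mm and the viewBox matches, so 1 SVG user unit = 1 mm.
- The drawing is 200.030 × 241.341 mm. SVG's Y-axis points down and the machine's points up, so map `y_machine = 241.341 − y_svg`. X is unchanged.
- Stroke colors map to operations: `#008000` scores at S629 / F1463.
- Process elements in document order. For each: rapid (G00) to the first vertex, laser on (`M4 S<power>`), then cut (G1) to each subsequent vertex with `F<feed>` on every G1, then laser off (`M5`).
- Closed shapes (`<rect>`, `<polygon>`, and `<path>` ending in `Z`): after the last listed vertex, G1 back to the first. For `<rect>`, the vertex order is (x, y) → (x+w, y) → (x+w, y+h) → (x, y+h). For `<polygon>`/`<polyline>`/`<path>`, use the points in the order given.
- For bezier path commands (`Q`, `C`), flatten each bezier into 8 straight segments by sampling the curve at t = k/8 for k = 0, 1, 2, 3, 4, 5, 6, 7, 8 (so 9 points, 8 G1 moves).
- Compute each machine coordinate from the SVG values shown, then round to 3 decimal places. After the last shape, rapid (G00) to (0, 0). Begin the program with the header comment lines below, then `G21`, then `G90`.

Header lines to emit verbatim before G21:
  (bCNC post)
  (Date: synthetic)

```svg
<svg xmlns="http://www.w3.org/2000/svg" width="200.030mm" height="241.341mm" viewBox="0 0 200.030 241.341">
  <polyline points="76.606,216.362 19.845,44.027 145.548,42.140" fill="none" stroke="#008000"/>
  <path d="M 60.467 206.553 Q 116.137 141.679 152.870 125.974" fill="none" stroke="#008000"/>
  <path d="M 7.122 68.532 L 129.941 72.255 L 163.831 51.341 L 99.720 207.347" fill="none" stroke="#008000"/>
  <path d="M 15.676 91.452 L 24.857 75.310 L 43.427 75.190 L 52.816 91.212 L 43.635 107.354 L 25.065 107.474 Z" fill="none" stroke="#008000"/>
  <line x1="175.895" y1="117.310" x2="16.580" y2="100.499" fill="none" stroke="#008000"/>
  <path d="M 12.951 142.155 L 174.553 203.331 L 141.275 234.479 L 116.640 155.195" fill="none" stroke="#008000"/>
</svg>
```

(bCNC post)
(Date: synthetic)
G21
G90
G00 X76.606 Y24.979
M4 S629
G1 X19.845 Y197.314 F1463
G1 X145.548 Y199.201 F1463
M5
G00 X60.467 Y34.788
M4 S629
G1 X74.089 Y50.238 F1463
G1 X87.118 Y64.152 F1463
G1 X99.556 Y76.529 F1463
G1 X111.403 Y87.370 F1463
G1 X122.657 Y96.674 F1463
G1 X133.320 Y104.441 F1463
G1 X143.391 Y110.672 F1463
G1 X152.870 Y115.367 F1463
M5
G00 X7.122 Y172.809
M4 S629
G1 X129.941 Y169.086 F1463
G1 X163.831 Y190.000 F1463
G1 X99.720 Y33.994 F1463
M5
G00 X15.676 Y149.889
M4 S629
G1 X24.857 Y166.031 F1463
G1 X43.427 Y166.151 F1463
G1 X52.816 Y150.129 F1463
G1 X43.635 Y133.987 F1463
G1 X25.065 Y133.867 F1463
G1 X15.676 Y149.889 F1463
M5
G00 X175.895 Y124.031
M4 S629
G1 X16.580 Y140.842 F1463
M5
G00 X12.951 Y99.186
M4 S629
G1 X174.553 Y38.010 F1463
G1 X141.275 Y6.862 F1463
G1 X116.640 Y86.146 F1463
M5
G00 X0.000 Y0.000

1 u = 1 mm; y_m = 241.341 − y.

[1] `<polyline>` open polyline, #008000→score S629 F1463: (76.606,24.979) → (19.845,197.314) → (145.548,199.201)

[2] `<path>` quadratic bezier, #008000→score S629 F1463: (60.467,34.788) → (74.089,50.238) → (87.118,64.152) → (99.556,76.529) → (111.403,87.370) → (122.657,96.674) → (133.320,104.441) → (143.391,110.672) → (152.870,115.367)

[3] `<path>` open polyline, #008000→score S629 F1463: (7.122,172.809) → (129.941,169.086) → (163.831,190.000) → (99.720,33.994)

[4] `<path>` regular polygon, #008000→score S629 F1463: (15.676,149.889) → (24.857,166.031) → (43.427,166.151) → (52.816,150.129) → (43.635,133.987) → (25.065,133.867) → (15.676,149.889) (closed)

[5] `<line>` line segment, #008000→score S629 F1463: (175.895,124.031) → (16.580,140.842)

[6] `<path>` open polyline, #008000→score S629 F1463: (12.951,99.186) → (174.553,38.010) → (141.275,6.862) → (116.640,86.146)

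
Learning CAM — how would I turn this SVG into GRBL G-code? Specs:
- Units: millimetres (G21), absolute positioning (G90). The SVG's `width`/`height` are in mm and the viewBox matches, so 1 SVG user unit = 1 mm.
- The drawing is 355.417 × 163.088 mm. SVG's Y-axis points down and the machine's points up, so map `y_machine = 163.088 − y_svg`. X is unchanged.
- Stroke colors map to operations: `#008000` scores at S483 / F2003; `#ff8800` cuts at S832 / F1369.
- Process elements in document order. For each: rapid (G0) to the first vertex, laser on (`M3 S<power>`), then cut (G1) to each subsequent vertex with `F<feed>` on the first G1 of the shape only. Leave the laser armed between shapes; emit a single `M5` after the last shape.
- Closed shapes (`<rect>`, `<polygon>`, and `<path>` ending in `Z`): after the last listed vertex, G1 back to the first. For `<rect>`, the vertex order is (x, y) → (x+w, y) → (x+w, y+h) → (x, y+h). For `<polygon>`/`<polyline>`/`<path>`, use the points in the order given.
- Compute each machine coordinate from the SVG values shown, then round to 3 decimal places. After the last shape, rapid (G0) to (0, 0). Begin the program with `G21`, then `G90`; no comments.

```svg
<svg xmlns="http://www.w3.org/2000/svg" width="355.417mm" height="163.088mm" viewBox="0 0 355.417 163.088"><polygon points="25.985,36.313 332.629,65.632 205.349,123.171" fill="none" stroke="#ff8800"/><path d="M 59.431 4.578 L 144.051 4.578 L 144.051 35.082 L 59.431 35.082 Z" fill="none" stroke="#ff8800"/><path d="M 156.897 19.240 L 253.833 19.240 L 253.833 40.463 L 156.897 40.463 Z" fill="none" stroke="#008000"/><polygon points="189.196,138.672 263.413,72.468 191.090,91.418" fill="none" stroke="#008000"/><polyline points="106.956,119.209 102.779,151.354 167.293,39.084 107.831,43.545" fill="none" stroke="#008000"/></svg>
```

G21
G90
G0 X25.985 Y126.775
M3 S832
G1 X332.629 Y97.456 F1369
G1 X205.349 Y39.917
G1 X25.985 Y126.775
G0 X59.431 Y158.510
M3 S832
G1 X144.051 Y158.510 F1369
G1 X144.051 Y128.006
G1 X59.431 Y128.006
G1 X59.431 Y158.510
G0 X156.897 Y143.848
M3 S483
G1 X253.833 Y143.848 F2003
G1 X253.833 Y122.625
G1 X156.897 Y122.625
G1 X156.897 Y143.848
G0 X189.196 Y24.416
M3 S483
G1 X263.413 Y90.620 F2003
G1 X191.090 Y71.670
G1 X189.196 Y24.416
G0 X106.956 Y43.879
M3 S483
G1 X102.779 Y11.734 F2003
G1 X167.293 Y124.004
G1 X107.831 Y119.543
M5
G0 X0.000 Y0.000

viewBox `0 0 355.417 163.088` with mm width/height → 1 unit = 1 mm. Flip: y_m = 163.088 − y_svg.

**Shape 1** — `<polygon>` closed polygon, stroke `#ff8800` → cut (S832, F1369). Machine vertices: (25.985,126.775) → (332.629,97.456) → (205.349,39.917) → (25.985,126.775). Closed: final G1 returns to the first vertex.

**Shape 2** — `<path>` rectangle, stroke `#ff8800` → cut (S832, F1369). Machine vertices: (59.431,158.510) → (144.051,158.510) → (144.051,128.006) → (59.431,128.006) → (59.431,158.510). Closed: final G1 returns to the first vertex.

**Shape 3** — `<path>` rectangle, stroke `#008000` → score (S483, F2003). Machine vertices: (156.897,143.848) → (253.833,143.848) → (253.833,122.625) → (156.897,122.625) → (156.897,143.848). Closed: final G1 returns to the first vertex.

**Shape 4** — `<polygon>` closed polygon, stroke `#008000` → score (S483, F2003). Machine vertices: (189.196,24.416) → (263.413,90.620) → (191.090,71.670) → (189.196,24.416). Closed: final G1 returns to the first vertex.

**Shape 5** — `<polyline>` open polyline, stroke `#008000` → score (S483, F2003). Machine vertices: (106.956,43.879) → (102.779,11.734) → (167.293,124.004) → (107.831,119.543). Open path.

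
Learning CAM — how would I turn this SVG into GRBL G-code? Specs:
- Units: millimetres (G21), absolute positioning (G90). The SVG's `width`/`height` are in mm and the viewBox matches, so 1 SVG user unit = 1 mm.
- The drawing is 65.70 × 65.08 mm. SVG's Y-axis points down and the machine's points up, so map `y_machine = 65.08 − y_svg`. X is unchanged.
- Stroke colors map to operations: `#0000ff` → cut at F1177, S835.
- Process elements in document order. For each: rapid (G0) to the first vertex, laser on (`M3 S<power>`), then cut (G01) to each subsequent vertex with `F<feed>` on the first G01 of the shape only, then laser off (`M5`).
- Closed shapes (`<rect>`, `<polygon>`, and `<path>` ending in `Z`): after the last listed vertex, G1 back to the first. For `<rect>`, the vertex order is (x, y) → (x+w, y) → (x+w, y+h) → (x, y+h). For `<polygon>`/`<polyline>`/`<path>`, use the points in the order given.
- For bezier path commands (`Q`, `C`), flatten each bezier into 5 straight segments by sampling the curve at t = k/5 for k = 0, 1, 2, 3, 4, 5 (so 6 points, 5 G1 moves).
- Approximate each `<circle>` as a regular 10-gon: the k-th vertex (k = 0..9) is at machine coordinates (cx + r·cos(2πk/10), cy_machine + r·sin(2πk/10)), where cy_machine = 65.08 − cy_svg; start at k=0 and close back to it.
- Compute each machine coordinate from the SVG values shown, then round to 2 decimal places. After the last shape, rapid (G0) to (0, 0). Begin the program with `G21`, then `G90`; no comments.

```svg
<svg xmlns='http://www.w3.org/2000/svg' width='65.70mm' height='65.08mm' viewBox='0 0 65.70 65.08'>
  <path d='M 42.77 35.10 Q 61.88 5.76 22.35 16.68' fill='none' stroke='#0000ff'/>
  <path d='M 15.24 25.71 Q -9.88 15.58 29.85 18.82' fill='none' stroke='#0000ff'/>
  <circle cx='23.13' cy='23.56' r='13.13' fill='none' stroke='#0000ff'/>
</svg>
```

G21
G90
G0 X42.77 Y29.98
M3 S835
G01 X48.07 Y40.11 F1177
G01 X48.68 Y47.01
G01 X44.59 Y50.69
G01 X35.82 Y51.16
G01 X22.35 Y48.40
M5
G0 X15.24 Y39.37
M3 S835
G01 X7.79 Y42.89 F1177
G01 X5.52 Y45.33
G01 X8.44 Y46.71
G01 X16.55 Y47.02
G01 X29.85 Y46.26
M5
G0 X36.26 Y41.52
M3 S835
G01 X33.75 Y49.24 F1177
G01 X27.19 Y54.01
G01 X19.07 Y54.01
G01 X12.51 Y49.24
G01 X10.00 Y41.52
G01 X12.51 Y33.80
G01 X19.07 Y29.03
G01 X27.19 Y29.03
G01 X33.75 Y33.80
G01 X36.26 Y41.52
M5
G0 X0.00 Y0.00

1 u = 1 mm; y_m = 65.08 − y.

[1] `<path>` quadratic bezier, #0000ff→cut S835 F1177: (42.77,29.98) → (48.07,40.11) → (48.68,47.01) → (44.59,50.69) → (35.82,51.16) → (22.35,48.40)

[2] `<path>` quadratic bezier, #0000ff→cut S835 F1177: (15.24,39.37) → (7.79,42.89) → (5.52,45.33) → (8.44,46.71) → (16.55,47.02) → (29.85,46.26)

[3] `<circle>` circle, #0000ff→cut S835 F1177: (36.26,41.52) → (33.75,49.24) → (27.19,54.01) → (19.07,54.01) → (12.51,49.24) → (10.00,41.52) → (12.51,33.80) → (19.07,29.03) → (27.19,29.03) → (33.75,33.80) → (36.26,41.52) (closed)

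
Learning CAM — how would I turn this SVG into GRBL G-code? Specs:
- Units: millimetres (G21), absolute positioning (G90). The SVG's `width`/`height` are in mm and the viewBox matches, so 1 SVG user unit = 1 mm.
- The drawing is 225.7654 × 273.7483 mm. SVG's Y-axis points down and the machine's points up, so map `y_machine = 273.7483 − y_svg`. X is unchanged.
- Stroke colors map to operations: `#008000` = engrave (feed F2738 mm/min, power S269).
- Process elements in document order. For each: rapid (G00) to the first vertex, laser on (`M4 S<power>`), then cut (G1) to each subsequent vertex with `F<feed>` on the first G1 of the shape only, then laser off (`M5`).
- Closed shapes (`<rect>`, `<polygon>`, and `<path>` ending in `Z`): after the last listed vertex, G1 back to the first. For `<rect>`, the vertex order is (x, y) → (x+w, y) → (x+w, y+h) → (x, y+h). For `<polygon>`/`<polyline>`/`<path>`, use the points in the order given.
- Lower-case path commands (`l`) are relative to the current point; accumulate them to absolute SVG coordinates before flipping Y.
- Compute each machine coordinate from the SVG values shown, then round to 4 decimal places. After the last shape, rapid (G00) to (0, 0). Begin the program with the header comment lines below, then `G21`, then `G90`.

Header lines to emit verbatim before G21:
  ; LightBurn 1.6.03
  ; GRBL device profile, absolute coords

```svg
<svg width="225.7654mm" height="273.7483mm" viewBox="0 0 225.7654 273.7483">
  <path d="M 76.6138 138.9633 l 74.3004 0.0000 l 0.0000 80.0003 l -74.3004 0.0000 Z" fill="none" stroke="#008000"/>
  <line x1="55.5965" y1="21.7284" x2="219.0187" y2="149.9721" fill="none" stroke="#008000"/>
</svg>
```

; LightBurn 1.6.03
; GRBL device profile, absolute coords
G21
G90
G00 X76.6138 Y134.7850
M4 S269
G1 X150.9142 Y134.7850 F2738
G1 X150.9142 Y54.7847
G1 X76.6138 Y54.7847
G1 X76.6138 Y134.7850
M5
G00 X55.5965 Y252.0199
M4 S269
G1 X219.0187 Y123.7762 F2738
M5
G00 X0.0000 Y0.0000

1 u = 1 mm; y_m = 273.7483 − y.

[1] `<path>` rectangle, #008000→engrave S269 F2738: (76.6138,134.7850) → (150.9142,134.7850) → (150.9142,54.7847) → (76.6138,54.7847) → (76.6138,134.7850) (closed)

[2] `<line>` line segment, #008000→engrave S269 F2738: (55.5965,252.0199) → (219.0187,123.7762)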